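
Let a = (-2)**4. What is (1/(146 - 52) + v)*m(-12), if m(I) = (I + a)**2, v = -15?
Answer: -11272/47 ≈ -239.83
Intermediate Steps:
a = 16
m(I) = (16 + I)**2 (m(I) = (I + 16)**2 = (16 + I)**2)
(1/(146 - 52) + v)*m(-12) = (1/(146 - 52) - 15)*(16 - 12)**2 = (1/94 - 15)*4**2 = (1/94 - 15)*16 = -1409/94*16 = -11272/47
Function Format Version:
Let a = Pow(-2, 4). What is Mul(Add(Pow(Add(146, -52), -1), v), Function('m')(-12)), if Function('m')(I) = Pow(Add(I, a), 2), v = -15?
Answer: Rational(-11272, 47) ≈ -239.83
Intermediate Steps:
a = 16
Function('m')(I) = Pow(Add(16, I), 2) (Function('m')(I) = Pow(Add(I, 16), 2) = Pow(Add(16, I), 2))
Mul(Add(Pow(Add(146, -52), -1), v), Function('m')(-12)) = Mul(Add(Pow(Add(146, -52), -1), -15), Pow(Add(16, -12), 2)) = Mul(Add(Pow(94, -1), -15), Pow(4, 2)) = Mul(Add(Rational(1, 94), -15), 16) = Mul(Rational(-1409, 94), 16) = Rational(-11272, 47)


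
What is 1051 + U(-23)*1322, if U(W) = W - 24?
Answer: -61083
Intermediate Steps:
U(W) = -24 + W
1051 + U(-23)*1322 = 1051 + (-24 - 23)*1322 = 1051 - 47*1322 = 1051 - 62134 = -61083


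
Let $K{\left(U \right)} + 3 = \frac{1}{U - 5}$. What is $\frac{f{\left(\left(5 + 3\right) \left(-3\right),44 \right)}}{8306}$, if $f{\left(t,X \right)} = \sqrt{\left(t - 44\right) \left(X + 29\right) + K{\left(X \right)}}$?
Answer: $\frac{2 i \sqrt{472173}}{161967} \approx 0.008485 i$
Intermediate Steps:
$K{\left(U \right)} = -3 + \frac{1}{-5 + U}$ ($K{\left(U \right)} = -3 + \frac{1}{U - 5} = -3 + \frac{1}{-5 + U}$)
$f{\left(t,X \right)} = \sqrt{\frac{16 - 3 X}{-5 + X} + \left(-44 + t\right) \left(29 + X\right)}$ ($f{\left(t,X \right)} = \sqrt{\left(t - 44\right) \left(X + 29\right) + \frac{16 - 3 X}{-5 + X}} = \sqrt{\left(-44 + t\right) \left(29 + X\right) + \frac{16 - 3 X}{-5 + X}} = \sqrt{\frac{16 - 3 X}{-5 + X} + \left(-44 + t\right) \left(29 + X\right)}$)
$\frac{f{\left(\left(5 + 3\right) \left(-3\right),44 \right)}}{8306} = \frac{\sqrt{\frac{16 - 132 + \left(-5 + 44\right) \left(-1276 - 1936 + 29 \left(5 + 3\right) \left(-3\right) + 44 \left(5 + 3\right) \left(-3\right)\right)}{-5 + 44}}}{8306} = \sqrt{\frac{16 - 132 + 39 \left(-1276 - 1936 + 29 \cdot 8 \left(-3\right) + 44 \cdot 8 \left(-3\right)\right)}{39}} \cdot \frac{1}{8306} = \sqrt{\frac{16 - 132 + 39 \left(-1276 - 1936 + 29 \left(-24\right) + 44 \left(-24\right)\right)}{39}} \cdot \frac{1}{8306} = \sqrt{\frac{16 - 132 + 39 \left(-1276 - 1936 - 696 - 1056\right)}{39}} \cdot \frac{1}{8306} = \sqrt{\frac{16 - 132 + 39 \left(-4964\right)}{39}} \cdot \frac{1}{8306} = \sqrt{\frac{16 - 132 - 193596}{39}} \cdot \frac{1}{8306} = \sqrt{\frac{1}{39} \left(-193712\right)} \frac{1}{8306} = \sqrt{- \frac{193712}{39}} \cdot \frac{1}{8306} = \frac{4 i \sqrt{472173}}{39} \cdot \frac{1}{8306} = \frac{2 i \sqrt{472173}}{161967}$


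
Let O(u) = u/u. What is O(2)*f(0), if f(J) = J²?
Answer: 0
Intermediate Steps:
O(u) = 1
O(2)*f(0) = 1*0² = 1*0 = 0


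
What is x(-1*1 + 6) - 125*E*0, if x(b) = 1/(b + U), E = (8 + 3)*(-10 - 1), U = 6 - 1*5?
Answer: ⅙ ≈ 0.16667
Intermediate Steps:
U = 1 (U = 6 - 5 = 1)
E = -121 (E = 11*(-11) = -121)
x(b) = 1/(1 + b) (x(b) = 1/(b + 1) = 1/(1 + b))
x(-1*1 + 6) - 125*E*0 = 1/(1 + (-1*1 + 6)) - (-15125)*0 = 1/(1 + (-1 + 6)) - 125*0 = 1/(1 + 5) + 0 = 1/6 + 0 = ⅙ + 0 = ⅙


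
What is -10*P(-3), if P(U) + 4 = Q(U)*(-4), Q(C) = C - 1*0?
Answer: -80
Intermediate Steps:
Q(C) = C (Q(C) = C + 0 = C)
P(U) = -4 - 4*U (P(U) = -4 + U*(-4) = -4 - 4*U)
-10*P(-3) = -10*(-4 - 4*(-3)) = -10*(-4 + 12) = -10*8 = -80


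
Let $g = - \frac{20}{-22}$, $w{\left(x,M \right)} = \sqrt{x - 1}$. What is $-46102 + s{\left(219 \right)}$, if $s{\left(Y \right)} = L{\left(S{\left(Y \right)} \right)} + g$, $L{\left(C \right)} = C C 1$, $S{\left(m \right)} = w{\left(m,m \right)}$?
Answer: $- \frac{504714}{11} \approx -45883.0$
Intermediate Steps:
$w{\left(x,M \right)} = \sqrt{-1 + x}$
$S{\left(m \right)} = \sqrt{-1 + m}$
$L{\left(C \right)} = C^{2}$ ($L{\left(C \right)} = C^{2} \cdot 1 = C^{2}$)
$g = \frac{10}{11}$ ($g = \left(-20\right) \left(- \frac{1}{22}\right) = \frac{10}{11} \approx 0.90909$)
$s{\left(Y \right)} = - \frac{1}{11} + Y$ ($s{\left(Y \right)} = \left(\sqrt{-1 + Y}\right)^{2} + \frac{10}{11} = \left(-1 + Y\right) + \frac{10}{11} = - \frac{1}{11} + Y$)
$-46102 + s{\left(219 \right)} = -46102 + \left(- \frac{1}{11} + 219\right) = -46102 + \frac{2408}{11} = - \frac{504714}{11}$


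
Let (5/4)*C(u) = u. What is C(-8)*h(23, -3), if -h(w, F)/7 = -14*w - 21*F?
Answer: -58016/5 ≈ -11603.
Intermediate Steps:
C(u) = 4*u/5
h(w, F) = 98*w + 147*F (h(w, F) = -7*(-14*w - 21*F) = -7*(-21*F - 14*w) = 98*w + 147*F)
C(-8)*h(23, -3) = ((⅘)*(-8))*(98*23 + 147*(-3)) = -32*(2254 - 441)/5 = -32/5*1813 = -58016/5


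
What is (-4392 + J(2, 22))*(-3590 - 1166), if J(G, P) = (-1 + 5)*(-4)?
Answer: 20964448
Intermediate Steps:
J(G, P) = -16 (J(G, P) = 4*(-4) = -16)
(-4392 + J(2, 22))*(-3590 - 1166) = (-4392 - 16)*(-3590 - 1166) = -4408*(-4756) = 20964448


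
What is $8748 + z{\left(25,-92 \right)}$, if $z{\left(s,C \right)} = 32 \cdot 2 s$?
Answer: $10348$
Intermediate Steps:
$z{\left(s,C \right)} = 64 s$
$8748 + z{\left(25,-92 \right)} = 8748 + 64 \cdot 25 = 8748 + 1600 = 10348$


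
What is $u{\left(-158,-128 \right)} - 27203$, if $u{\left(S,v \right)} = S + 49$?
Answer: $-27312$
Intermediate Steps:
$u{\left(S,v \right)} = 49 + S$
$u{\left(-158,-128 \right)} - 27203 = \left(49 - 158\right) - 27203 = -109 - 27203 = -27312$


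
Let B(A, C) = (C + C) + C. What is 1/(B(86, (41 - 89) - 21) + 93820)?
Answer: 1/93613 ≈ 1.0682e-5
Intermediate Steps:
B(A, C) = 3*C (B(A, C) = 2*C + C = 3*C)
1/(B(86, (41 - 89) - 21) + 93820) = 1/(3*((41 - 89) - 21) + 93820) = 1/(3*(-48 - 21) + 93820) = 1/(3*(-69) + 93820) = 1/(-207 + 93820) = 1/93613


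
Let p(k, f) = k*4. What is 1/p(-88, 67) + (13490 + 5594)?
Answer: 6717567/352 ≈ 19084.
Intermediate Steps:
p(k, f) = 4*k
1/p(-88, 67) + (13490 + 5594) = 1/(4*(-88)) + (13490 + 5594) = 1/(-352) + 19084 = -1/352 + 19084 = 6717567/352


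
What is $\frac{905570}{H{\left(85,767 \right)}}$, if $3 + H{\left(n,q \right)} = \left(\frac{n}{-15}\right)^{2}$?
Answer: $\frac{4075065}{131} \approx 31107.0$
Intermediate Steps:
$H{\left(n,q \right)} = -3 + \frac{n^{2}}{225}$ ($H{\left(n,q \right)} = -3 + \left(\frac{n}{-15}\right)^{2} = -3 + \left(n \left(- \frac{1}{15}\right)\right)^{2} = -3 + \left(- \frac{n}{15}\right)^{2} = -3 + \frac{n^{2}}{225}$)
$\frac{905570}{H{\left(85,767 \right)}} = \frac{905570}{-3 + \frac{85^{2}}{225}} = \frac{905570}{-3 + \frac{1}{225} \cdot 7225} = \frac{905570}{-3 + \frac{289}{9}} = \frac{905570}{\frac{262}{9}} = 905570 \cdot \frac{9}{262} = \frac{4075065}{131}$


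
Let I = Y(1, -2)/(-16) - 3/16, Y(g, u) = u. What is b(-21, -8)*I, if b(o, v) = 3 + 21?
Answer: -3/2 ≈ -1.5000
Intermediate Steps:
b(o, v) = 24
I = -1/16 (I = -2/(-16) - 3/16 = -2*(-1/16) - 3*1/16 = ⅛ - 3/16 = -1/16 ≈ -0.062500)
b(-21, -8)*I = 24*(-1/16) = -3/2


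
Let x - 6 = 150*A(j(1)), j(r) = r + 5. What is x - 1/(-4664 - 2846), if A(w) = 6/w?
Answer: 1171561/7510 ≈ 156.00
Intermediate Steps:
j(r) = 5 + r
x = 156 (x = 6 + 150*(6/(5 + 1)) = 6 + 150*(6/6) = 6 + 150*(6*(⅙)) = 6 + 150*1 = 6 + 150 = 156)
x - 1/(-4664 - 2846) = 156 - 1/(-4664 - 2846) = 156 - 1/(-7510) = 156 - 1*(-1/7510) = 156 + 1/7510 = 1171561/7510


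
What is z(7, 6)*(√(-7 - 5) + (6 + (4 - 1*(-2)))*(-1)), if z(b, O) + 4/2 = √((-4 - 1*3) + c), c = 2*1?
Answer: 2*(2 - I*√5)*(6 - I*√3) ≈ 16.254 - 33.761*I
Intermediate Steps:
c = 2
z(b, O) = -2 + I*√5 (z(b, O) = -2 + √((-4 - 1*3) + 2) = -2 + √((-4 - 3) + 2) = -2 + √(-7 + 2) = -2 + √(-5) = -2 + I*√5)
z(7, 6)*(√(-7 - 5) + (6 + (4 - 1*(-2)))*(-1)) = (-2 + I*√5)*(√(-7 - 5) + (6 + (4 - 1*(-2)))*(-1)) = (-2 + I*√5)*(√(-12) + (6 + (4 + 2))*(-1)) = (-2 + I*√5)*(2*I*√3 + (6 + 6)*(-1)) = (-2 + I*√5)*(2*I*√3 + 12*(-1)) = (-2 + I*√5)*(2*I*√3 - 12) = (-2 + I*√5)*(-12 + 2*I*√3) = (-12 + 2*I*√3)*(-2 + I*√5)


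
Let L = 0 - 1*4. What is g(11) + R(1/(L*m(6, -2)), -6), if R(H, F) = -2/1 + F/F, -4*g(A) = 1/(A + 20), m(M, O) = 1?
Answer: -125/124 ≈ -1.0081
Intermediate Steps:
L = -4 (L = 0 - 4 = -4)
g(A) = -1/(4*(20 + A)) (g(A) = -1/(4*(A + 20)) = -1/(4*(20 + A)))
R(H, F) = -1 (R(H, F) = -2*1 + 1 = -2 + 1 = -1)
g(11) + R(1/(L*m(6, -2)), -6) = -1/(80 + 4*11) - 1 = -1/(80 + 44) - 1 = -1/124 - 1 = -125/124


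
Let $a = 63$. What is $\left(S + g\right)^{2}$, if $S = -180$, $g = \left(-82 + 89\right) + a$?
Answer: $12100$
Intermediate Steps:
$g = 70$ ($g = \left(-82 + 89\right) + 63 = 7 + 63 = 70$)
$\left(S + g\right)^{2} = \left(-180 + 70\right)^{2} = \left(-110\right)^{2} = 12100$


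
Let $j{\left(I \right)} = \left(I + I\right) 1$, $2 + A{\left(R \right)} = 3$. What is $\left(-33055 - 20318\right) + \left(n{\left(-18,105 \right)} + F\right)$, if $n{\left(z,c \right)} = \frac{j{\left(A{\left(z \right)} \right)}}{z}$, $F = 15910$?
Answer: $- \frac{337168}{9} \approx -37463.0$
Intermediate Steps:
$A{\left(R \right)} = 1$ ($A{\left(R \right)} = -2 + 3 = 1$)
$j{\left(I \right)} = 2 I$ ($j{\left(I \right)} = 2 I 1 = 2 I$)
$n{\left(z,c \right)} = \frac{2}{z}$ ($n{\left(z,c \right)} = \frac{2 \cdot 1}{z} = \frac{2}{z}$)
$\left(-33055 - 20318\right) + \left(n{\left(-18,105 \right)} + F\right) = \left(-33055 - 20318\right) + \left(\frac{2}{-18} + 15910\right) = -53373 + \left(2 \left(- \frac{1}{18}\right) + 15910\right) = -53373 + \left(- \frac{1}{9} + 15910\right) = -53373 + \frac{143189}{9} = - \frac{337168}{9}$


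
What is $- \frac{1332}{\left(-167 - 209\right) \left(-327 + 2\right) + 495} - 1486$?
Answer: $- \frac{182326102}{122695} \approx -1486.0$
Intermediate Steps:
$- \frac{1332}{\left(-167 - 209\right) \left(-327 + 2\right) + 495} - 1486 = - \frac{1332}{\left(-376\right) \left(-325\right) + 495} - 1486 = - \frac{1332}{122200 + 495} - 1486 = - \frac{1332}{122695} - 1486 = - \frac{182326102}{122695}$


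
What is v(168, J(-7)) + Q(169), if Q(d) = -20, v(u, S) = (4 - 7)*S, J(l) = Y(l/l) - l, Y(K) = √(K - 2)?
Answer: -41 - 3*I ≈ -41.0 - 3.0*I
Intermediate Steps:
Y(K) = √(-2 + K)
J(l) = I - l (J(l) = √(-2 + l/l) - l = √(-2 + 1) - l = √(-1) - l = I - l)
v(u, S) = -3*S
v(168, J(-7)) + Q(169) = -3*(I - 1*(-7)) - 20 = -3*(I + 7) - 20 = -3*(7 + I) - 20 = (-21 - 3*I) - 20 = -41 - 3*I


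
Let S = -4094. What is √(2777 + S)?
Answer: I*√1317 ≈ 36.29*I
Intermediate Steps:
√(2777 + S) = √(2777 - 4094) = √(-1317) = I*√1317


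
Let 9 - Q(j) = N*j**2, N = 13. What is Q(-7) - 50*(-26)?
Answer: 672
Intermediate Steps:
Q(j) = 9 - 13*j**2
Q(-7) - 50*(-26) = (9 - 13*(-7)**2) - 50*(-26) = (9 - 13*49) + 1300 = (9 - 637) + 1300 = -628 + 1300 = 672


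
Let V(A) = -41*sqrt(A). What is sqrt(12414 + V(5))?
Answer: sqrt(12414 - 41*sqrt(5)) ≈ 111.01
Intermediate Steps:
sqrt(12414 + V(5)) = sqrt(12414 - 41*sqrt(5))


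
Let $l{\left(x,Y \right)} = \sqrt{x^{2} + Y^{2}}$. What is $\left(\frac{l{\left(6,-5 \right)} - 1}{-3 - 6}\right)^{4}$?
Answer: $\frac{\left(1 - \sqrt{61}\right)^{4}}{6561} \approx 0.32786$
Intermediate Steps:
$l{\left(x,Y \right)} = \sqrt{Y^{2} + x^{2}}$
$\left(\frac{l{\left(6,-5 \right)} - 1}{-3 - 6}\right)^{4} = \left(\frac{\sqrt{\left(-5\right)^{2} + 6^{2}} - 1}{-3 - 6}\right)^{4} = \left(\frac{\sqrt{25 + 36} - 1}{-9}\right)^{4} = \left(\left(\sqrt{61} - 1\right) \left(- \frac{1}{9}\right)\right)^{4} = \left(\left(-1 + \sqrt{61}\right) \left(- \frac{1}{9}\right)\right)^{4} = \left(\frac{1}{9} - \frac{\sqrt{61}}{9}\right)^{4}$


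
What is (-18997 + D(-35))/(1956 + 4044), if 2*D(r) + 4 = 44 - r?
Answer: -37919/12000 ≈ -3.1599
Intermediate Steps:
D(r) = 20 - r/2 (D(r) = -2 + (44 - r)/2 = -2 + (22 - r/2) = 20 - r/2)
(-18997 + D(-35))/(1956 + 4044) = (-18997 + (20 - ½*(-35)))/(1956 + 4044) = (-18997 + (20 + 35/2))/6000 = (-18997 + 75/2)*(1/6000) = -37919/2*1/6000 = -37919/12000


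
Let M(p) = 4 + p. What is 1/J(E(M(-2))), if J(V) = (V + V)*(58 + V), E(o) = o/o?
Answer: 1/118 ≈ 0.0084746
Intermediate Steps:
E(o) = 1
J(V) = 2*V*(58 + V) (J(V) = (2*V)*(58 + V) = 2*V*(58 + V))
1/J(E(M(-2))) = 1/(2*1*(58 + 1)) = 1/(2*1*59) = 1/118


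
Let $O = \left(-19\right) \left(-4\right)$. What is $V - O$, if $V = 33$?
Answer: $-43$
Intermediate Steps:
$O = 76$
$V - O = 33 - 76 = -43$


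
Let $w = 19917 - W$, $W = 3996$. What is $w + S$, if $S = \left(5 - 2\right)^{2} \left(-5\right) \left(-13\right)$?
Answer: $16506$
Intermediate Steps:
$w = 15921$ ($w = 19917 - 3996 = 15921$)
$S = 585$ ($S = 3^{2} \left(-5\right) \left(-13\right) = 9 \left(-5\right) \left(-13\right) = \left(-45\right) \left(-13\right) = 585$)
$w + S = 15921 + 585 = 16506$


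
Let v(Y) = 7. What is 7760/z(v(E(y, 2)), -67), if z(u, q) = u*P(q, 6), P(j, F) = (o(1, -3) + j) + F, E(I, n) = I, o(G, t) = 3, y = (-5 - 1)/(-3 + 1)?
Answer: -3880/203 ≈ -19.113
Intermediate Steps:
y = 3 (y = -6/(-2) = -6*(-½) = 3)
P(j, F) = 3 + F + j (P(j, F) = (3 + j) + F = 3 + F + j)
z(u, q) = u*(9 + q) (z(u, q) = u*(3 + 6 + q) = u*(9 + q))
7760/z(v(E(y, 2)), -67) = 7760/((7*(9 - 67))) = 7760/((7*(-58))) = 7760/(-406) = 7760*(-1/406) = -3880/203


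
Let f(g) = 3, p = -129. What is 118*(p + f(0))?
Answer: -14868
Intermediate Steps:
118*(p + f(0)) = 118*(-129 + 3) = 118*(-126) = -14868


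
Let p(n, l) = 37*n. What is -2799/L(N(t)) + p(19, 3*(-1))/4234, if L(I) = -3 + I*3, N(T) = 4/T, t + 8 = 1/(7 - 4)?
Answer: 90882011/148190 ≈ 613.28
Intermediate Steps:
t = -23/3 (t = -8 + 1/(7 - 4) = -8 + 1/3 = -8 + ⅓ = -23/3 ≈ -7.6667)
L(I) = -3 + 3*I
-2799/L(N(t)) + p(19, 3*(-1))/4234 = -2799/(-3 + 3*(4/(-23/3))) + (37*19)/4234 = -2799/(-3 + 3*(4*(-3/23))) + 703*(1/4234) = -2799/(-3 + 3*(-12/23)) + 703/4234 = -2799/(-3 - 36/23) + 703/4234 = -2799/(-105/23) + 703/4234 = -2799*(-23/105) + 703/4234 = 21459/35 + 703/4234 = 90882011/148190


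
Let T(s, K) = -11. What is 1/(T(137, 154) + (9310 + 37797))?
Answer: 1/47096 ≈ 2.1233e-5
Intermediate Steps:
1/(T(137, 154) + (9310 + 37797)) = 1/(-11 + (9310 + 37797)) = 1/(-11 + 47107) = 1/47096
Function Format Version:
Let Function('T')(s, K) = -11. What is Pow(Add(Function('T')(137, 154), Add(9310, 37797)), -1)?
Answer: Rational(1, 47096) ≈ 2.1233e-5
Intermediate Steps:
Pow(Add(Function('T')(137, 154), Add(9310, 37797)), -1) = Pow(Add(-11, Add(9310, 37797)), -1) = Pow(Add(-11, 47107), -1) = Pow(47096, -1) = Rational(1, 47096)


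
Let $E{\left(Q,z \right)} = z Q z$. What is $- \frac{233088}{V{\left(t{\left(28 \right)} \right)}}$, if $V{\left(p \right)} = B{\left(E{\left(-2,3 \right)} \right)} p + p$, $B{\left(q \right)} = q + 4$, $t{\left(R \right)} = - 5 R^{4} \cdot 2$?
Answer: $- \frac{1821}{624260} \approx -0.0029171$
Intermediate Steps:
$E{\left(Q,z \right)} = Q z^{2}$ ($E{\left(Q,z \right)} = Q z z = Q z^{2}$)
$t{\left(R \right)} = - 10 R^{4}$
$B{\left(q \right)} = 4 + q$
$V{\left(p \right)} = - 13 p$ ($V{\left(p \right)} = \left(4 - 2 \cdot 3^{2}\right) p + p = \left(4 - 18\right) p + p = - 14 p + p = - 13 p$)
$- \frac{233088}{V{\left(t{\left(28 \right)} \right)}} = - \frac{233088}{\left(-13\right) \left(- 10 \cdot 28^{4}\right)} = - \frac{233088}{\left(-13\right) \left(\left(-10\right) 614656\right)} = - \frac{233088}{\left(-13\right) \left(-6146560\right)} = - \frac{233088}{79905280} = \left(-233088\right) \frac{1}{79905280} = - \frac{1821}{624260}$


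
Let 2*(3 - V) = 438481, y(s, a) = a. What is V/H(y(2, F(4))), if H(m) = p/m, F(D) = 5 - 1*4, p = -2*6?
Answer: 438475/24 ≈ 18270.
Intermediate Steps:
p = -12
F(D) = 1 (F(D) = 5 - 4 = 1)
H(m) = -12/m
V = -438475/2 (V = 3 - ½*438481 = 3 - 438481/2 = -438475/2 ≈ -2.1924e+5)
V/H(y(2, F(4))) = -438475/(2*((-12/1))) = -438475/(2*((-12*1))) = -438475/2/(-12) = -438475/2*(-1/12) = 438475/24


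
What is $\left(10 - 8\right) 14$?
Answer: $28$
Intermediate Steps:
$\left(10 - 8\right) 14 = 2 \cdot 14 = 28$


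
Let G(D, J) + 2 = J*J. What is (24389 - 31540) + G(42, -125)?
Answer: 8472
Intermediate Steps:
G(D, J) = -2 + J**2 (G(D, J) = -2 + J*J = -2 + J**2)
(24389 - 31540) + G(42, -125) = (24389 - 31540) + (-2 + (-125)**2) = -7151 + (-2 + 15625) = -7151 + 15623 = 8472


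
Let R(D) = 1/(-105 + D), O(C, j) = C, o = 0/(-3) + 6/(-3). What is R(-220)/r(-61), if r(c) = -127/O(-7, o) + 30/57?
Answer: -133/806975 ≈ -0.00016481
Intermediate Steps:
o = -2 (o = 0*(-⅓) + 6*(-⅓) = 0 - 2 = -2)
r(c) = 2483/133 (r(c) = -127/(-7) + 30/57 = -127*(-⅐) + 30*(1/57) = 127/7 + 10/19 = 2483/133)
R(-220)/r(-61) = 1/((-105 - 220)*(2483/133)) = (133/2483)/(-325) = -1/325*133/2483 = -133/806975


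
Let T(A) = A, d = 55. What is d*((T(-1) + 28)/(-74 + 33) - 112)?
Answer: -254045/41 ≈ -6196.2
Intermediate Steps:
d*((T(-1) + 28)/(-74 + 33) - 112) = 55*((-1 + 28)/(-74 + 33) - 112) = 55*(27/(-41) - 112) = 55*(27*(-1/41) - 112) = 55*(-27/41 - 112) = 55*(-4619/41) = -254045/41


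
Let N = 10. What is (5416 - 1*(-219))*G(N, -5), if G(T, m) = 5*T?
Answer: 281750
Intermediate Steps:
(5416 - 1*(-219))*G(N, -5) = (5416 - 1*(-219))*(5*10) = (5416 + 219)*50 = 5635*50 = 281750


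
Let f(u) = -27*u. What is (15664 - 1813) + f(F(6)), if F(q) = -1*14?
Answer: 14229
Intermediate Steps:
F(q) = -14
(15664 - 1813) + f(F(6)) = (15664 - 1813) - 27*(-14) = 13851 + 378 = 14229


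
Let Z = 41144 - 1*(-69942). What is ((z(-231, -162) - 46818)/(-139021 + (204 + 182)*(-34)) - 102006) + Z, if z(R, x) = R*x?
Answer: 51166148/5635 ≈ 9080.1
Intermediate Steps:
Z = 111086 (Z = 41144 + 69942 = 111086)
((z(-231, -162) - 46818)/(-139021 + (204 + 182)*(-34)) - 102006) + Z = ((-231*(-162) - 46818)/(-139021 + (204 + 182)*(-34)) - 102006) + 111086 = ((37422 - 46818)/(-139021 + 386*(-34)) - 102006) + 111086 = (-9396/(-139021 - 13124) - 102006) + 111086 = (-9396/(-152145) - 102006) + 111086 = (-9396*(-1/152145) - 102006) + 111086 = (348/5635 - 102006) + 111086 = -574803462/5635 + 111086 = 51166148/5635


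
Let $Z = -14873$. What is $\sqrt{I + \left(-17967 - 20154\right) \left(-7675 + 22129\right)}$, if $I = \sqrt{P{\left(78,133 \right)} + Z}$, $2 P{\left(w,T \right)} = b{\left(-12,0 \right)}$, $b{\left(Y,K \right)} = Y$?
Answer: $\sqrt{-551000934 + i \sqrt{14879}} \approx 0.002 + 23473.0 i$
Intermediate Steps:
$P{\left(w,T \right)} = -6$ ($P{\left(w,T \right)} = \frac{1}{2} \left(-12\right) = -6$)
$I = i \sqrt{14879}$ ($I = \sqrt{-6 - 14873} = \sqrt{-14879} = i \sqrt{14879} \approx 121.98 i$)
$\sqrt{I + \left(-17967 - 20154\right) \left(-7675 + 22129\right)} = \sqrt{i \sqrt{14879} + \left(-17967 - 20154\right) \left(-7675 + 22129\right)} = \sqrt{i \sqrt{14879} - 551000934} = \sqrt{-551000934 + i \sqrt{14879}}$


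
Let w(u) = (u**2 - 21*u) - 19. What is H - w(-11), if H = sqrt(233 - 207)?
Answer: -333 + sqrt(26) ≈ -327.90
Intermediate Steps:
w(u) = -19 + u**2 - 21*u
H = sqrt(26) ≈ 5.0990
H - w(-11) = sqrt(26) - (-19 + (-11)**2 - 21*(-11)) = sqrt(26) - (-19 + 121 + 231) = sqrt(26) - 1*333 = sqrt(26) - 333 = -333 + sqrt(26)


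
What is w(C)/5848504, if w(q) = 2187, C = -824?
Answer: 2187/5848504 ≈ 0.00037394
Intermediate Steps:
w(C)/5848504 = 2187/5848504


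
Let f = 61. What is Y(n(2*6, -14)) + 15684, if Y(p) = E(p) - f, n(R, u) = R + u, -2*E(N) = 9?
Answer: 31237/2 ≈ 15619.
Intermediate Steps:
E(N) = -9/2 (E(N) = -½*9 = -9/2)
Y(p) = -131/2 (Y(p) = -9/2 - 1*61 = -9/2 - 61 = -131/2)
Y(n(2*6, -14)) + 15684 = -131/2 + 15684 = 31237/2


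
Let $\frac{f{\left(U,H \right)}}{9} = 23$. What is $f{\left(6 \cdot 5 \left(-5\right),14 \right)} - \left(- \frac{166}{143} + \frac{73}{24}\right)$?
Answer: $\frac{703969}{3432} \approx 205.12$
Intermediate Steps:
$f{\left(U,H \right)} = 207$ ($f{\left(U,H \right)} = 9 \cdot 23 = 207$)
$f{\left(6 \cdot 5 \left(-5\right),14 \right)} - \left(- \frac{166}{143} + \frac{73}{24}\right) = 207 - \left(- \frac{166}{143} + \frac{73}{24}\right) = 207 - \frac{6455}{3432} = \frac{703969}{3432}$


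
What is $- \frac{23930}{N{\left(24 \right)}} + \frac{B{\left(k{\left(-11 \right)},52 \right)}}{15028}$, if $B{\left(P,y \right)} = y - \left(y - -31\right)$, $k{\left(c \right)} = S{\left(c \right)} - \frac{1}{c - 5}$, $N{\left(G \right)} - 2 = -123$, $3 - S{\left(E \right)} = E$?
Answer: $\frac{359616289}{1818388} \approx 197.77$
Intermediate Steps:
$S{\left(E \right)} = 3 - E$
$N{\left(G \right)} = -121$ ($N{\left(G \right)} = 2 - 123 = -121$)
$k{\left(c \right)} = 3 - c - \frac{1}{-5 + c}$ ($k{\left(c \right)} = \left(3 - c\right) - \frac{1}{c - 5} = \left(3 - c\right) - \frac{1}{-5 + c} = 3 - c - \frac{1}{-5 + c}$)
$B{\left(P,y \right)} = -31$ ($B{\left(P,y \right)} = y - \left(y + 31\right) = y - \left(31 + y\right) = -31$)
$- \frac{23930}{N{\left(24 \right)}} + \frac{B{\left(k{\left(-11 \right)},52 \right)}}{15028} = - \frac{23930}{-121} - \frac{31}{15028} = \left(-23930\right) \left(- \frac{1}{121}\right) - \frac{31}{15028} = \frac{23930}{121} - \frac{31}{15028} = \frac{359616289}{1818388}$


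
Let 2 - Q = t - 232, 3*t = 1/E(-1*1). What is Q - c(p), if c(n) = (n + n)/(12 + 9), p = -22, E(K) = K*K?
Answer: 4951/21 ≈ 235.76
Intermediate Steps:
E(K) = K²
t = ⅓ (t = 1/(3*((-1*1)²)) = 1/(3*((-1)²)) = (⅓)/1 = (⅓)*1 = ⅓ ≈ 0.33333)
c(n) = 2*n/21 (c(n) = (2*n)/21 = (2*n)*(1/21) = 2*n/21)
Q = 701/3 (Q = 2 - (⅓ - 232) = 2 - 1*(-695/3) = 2 + 695/3 = 701/3 ≈ 233.67)
Q - c(p) = 701/3 - 2*(-22)/21 = 701/3 - 1*(-44/21) = 701/3 + 44/21 = 4951/21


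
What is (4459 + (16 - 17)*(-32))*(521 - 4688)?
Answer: -18713997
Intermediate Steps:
(4459 + (16 - 17)*(-32))*(521 - 4688) = (4459 - 1*(-32))*(-4167) = (4459 + 32)*(-4167) = 4491*(-4167) = -18713997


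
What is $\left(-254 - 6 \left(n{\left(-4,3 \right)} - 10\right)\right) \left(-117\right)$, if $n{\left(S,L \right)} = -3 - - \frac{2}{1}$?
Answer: $21996$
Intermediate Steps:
$n{\left(S,L \right)} = -1$ ($n{\left(S,L \right)} = -3 - \left(-2\right) 1 = -3 - -2 = -3 + 2 = -1$)
$\left(-254 - 6 \left(n{\left(-4,3 \right)} - 10\right)\right) \left(-117\right) = \left(-254 - 6 \left(-1 - 10\right)\right) \left(-117\right) = \left(-254 - -66\right) \left(-117\right) = \left(-254 + 66\right) \left(-117\right) = \left(-188\right) \left(-117\right) = 21996$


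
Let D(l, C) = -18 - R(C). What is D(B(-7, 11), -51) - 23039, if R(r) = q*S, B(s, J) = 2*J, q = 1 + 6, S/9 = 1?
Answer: -23120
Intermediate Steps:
S = 9 (S = 9*1 = 9)
q = 7
R(r) = 63 (R(r) = 7*9 = 63)
D(l, C) = -81 (D(l, C) = -18 - 1*63 = -18 - 63 = -81)
D(B(-7, 11), -51) - 23039 = -81 - 23039 = -23120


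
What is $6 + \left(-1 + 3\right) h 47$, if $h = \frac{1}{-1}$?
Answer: $-88$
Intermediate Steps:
$h = -1$
$6 + \left(-1 + 3\right) h 47 = 6 + \left(-1 + 3\right) \left(-1\right) 47 = 6 + 2 \left(-1\right) 47 = 6 - 94 = -88$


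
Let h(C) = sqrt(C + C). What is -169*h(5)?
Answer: -169*sqrt(10) ≈ -534.42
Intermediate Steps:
h(C) = sqrt(2)*sqrt(C) (h(C) = sqrt(2*C) = sqrt(2)*sqrt(C))
-169*h(5) = -169*sqrt(2)*sqrt(5) = -169*sqrt(10)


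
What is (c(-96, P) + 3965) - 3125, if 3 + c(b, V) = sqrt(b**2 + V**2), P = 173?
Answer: 837 + sqrt(39145) ≈ 1034.9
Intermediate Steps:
c(b, V) = -3 + sqrt(V**2 + b**2) (c(b, V) = -3 + sqrt(b**2 + V**2) = -3 + sqrt(V**2 + b**2))
(c(-96, P) + 3965) - 3125 = ((-3 + sqrt(173**2 + (-96)**2)) + 3965) - 3125 = ((-3 + sqrt(29929 + 9216)) + 3965) - 3125 = ((-3 + sqrt(39145)) + 3965) - 3125 = (3962 + sqrt(39145)) - 3125 = 837 + sqrt(39145)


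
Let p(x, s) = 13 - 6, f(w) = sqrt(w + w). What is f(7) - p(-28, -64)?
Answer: -7 + sqrt(14) ≈ -3.2583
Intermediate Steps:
f(w) = sqrt(2)*sqrt(w) (f(w) = sqrt(2*w) = sqrt(2)*sqrt(w))
p(x, s) = 7
f(7) - p(-28, -64) = sqrt(2)*sqrt(7) - 1*7 = sqrt(14) - 7 = -7 + sqrt(14)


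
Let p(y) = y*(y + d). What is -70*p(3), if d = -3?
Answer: 0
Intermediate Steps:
p(y) = y*(-3 + y) (p(y) = y*(y - 3) = y*(-3 + y))
-70*p(3) = -210*(-3 + 3) = -210*0 = -70*0 = 0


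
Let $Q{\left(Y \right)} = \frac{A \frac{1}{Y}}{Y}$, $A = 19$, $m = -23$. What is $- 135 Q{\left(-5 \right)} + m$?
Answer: $- \frac{628}{5} \approx -125.6$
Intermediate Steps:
$Q{\left(Y \right)} = \frac{19}{Y^{2}}$ ($Q{\left(Y \right)} = \frac{19 \frac{1}{Y}}{Y} = \frac{19}{Y^{2}}$)
$- 135 Q{\left(-5 \right)} + m = - 135 \cdot \frac{19}{25} - 23 = - 135 \cdot 19 \cdot \frac{1}{25} - 23 = \left(-135\right) \frac{19}{25} - 23 = - \frac{513}{5} - 23 = - \frac{628}{5}$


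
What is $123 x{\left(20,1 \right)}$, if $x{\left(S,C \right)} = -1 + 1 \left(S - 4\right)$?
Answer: $1845$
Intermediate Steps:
$x{\left(S,C \right)} = -5 + S$ ($x{\left(S,C \right)} = -1 + 1 \left(-4 + S\right) = -1 + \left(-4 + S\right) = -5 + S$)
$123 x{\left(20,1 \right)} = 123 \left(-5 + 20\right) = 123 \cdot 15 = 1845$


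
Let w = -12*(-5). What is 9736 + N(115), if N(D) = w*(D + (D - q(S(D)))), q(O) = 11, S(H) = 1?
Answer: 22876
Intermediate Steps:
w = 60
N(D) = -660 + 120*D (N(D) = 60*(D + (D - 1*11)) = 60*(D + (D - 11)) = 60*(D + (-11 + D)) = 60*(-11 + 2*D) = -660 + 120*D)
9736 + N(115) = 9736 + (-660 + 120*115) = 9736 + (-660 + 13800) = 9736 + 13140 = 22876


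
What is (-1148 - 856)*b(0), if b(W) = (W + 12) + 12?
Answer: -48096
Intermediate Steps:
b(W) = 24 + W (b(W) = (12 + W) + 12 = 24 + W)
(-1148 - 856)*b(0) = (-1148 - 856)*(24 + 0) = -2004*24 = -48096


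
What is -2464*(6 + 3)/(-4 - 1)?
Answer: 22176/5 ≈ 4435.2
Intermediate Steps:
-2464*(6 + 3)/(-4 - 1) = -22176/(-5) = -22176*(-1)/5 = -2464*(-9/5) = 22176/5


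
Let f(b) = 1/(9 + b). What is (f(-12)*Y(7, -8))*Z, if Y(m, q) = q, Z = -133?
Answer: -1064/3 ≈ -354.67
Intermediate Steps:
(f(-12)*Y(7, -8))*Z = (-8/(9 - 12))*(-133) = (-8/(-3))*(-133) = -⅓*(-8)*(-133) = (8/3)*(-133) = -1064/3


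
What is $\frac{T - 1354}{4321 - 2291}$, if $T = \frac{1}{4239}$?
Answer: $- \frac{1147921}{1721034} \approx -0.667$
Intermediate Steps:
$T = \frac{1}{4239} \approx 0.0002359$
$\frac{T - 1354}{4321 - 2291} = \frac{\frac{1}{4239} - 1354}{4321 - 2291} = - \frac{5739605}{4239 \cdot 2030} = \left(- \frac{5739605}{4239}\right) \frac{1}{2030} = - \frac{1147921}{1721034}$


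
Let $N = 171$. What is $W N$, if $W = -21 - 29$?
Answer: $-8550$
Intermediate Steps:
$W = -50$
$W N = \left(-50\right) 171 = -8550$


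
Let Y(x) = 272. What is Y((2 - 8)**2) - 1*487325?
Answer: -487053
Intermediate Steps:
Y((2 - 8)**2) - 1*487325 = 272 - 1*487325 = 272 - 487325 = -487053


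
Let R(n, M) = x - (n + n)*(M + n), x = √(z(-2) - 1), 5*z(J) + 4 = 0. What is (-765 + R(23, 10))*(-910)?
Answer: 2077530 - 546*I*√5 ≈ 2.0775e+6 - 1220.9*I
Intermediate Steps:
z(J) = -⅘ (z(J) = -⅘ + (⅕)*0 = -⅘ + 0 = -⅘)
x = 3*I*√5/5 (x = √(-⅘ - 1) = √(-9/5) = 3*I*√5/5 ≈ 1.3416*I)
R(n, M) = -2*n*(M + n) + 3*I*√5/5 (R(n, M) = 3*I*√5/5 - (n + n)*(M + n) = 3*I*√5/5 - 2*n*(M + n) = -2*n*(M + n) + 3*I*√5/5)
(-765 + R(23, 10))*(-910) = (-765 + (-2*23² - 2*10*23 + 3*I*√5/5))*(-910) = (-765 + (-2*529 - 460 + 3*I*√5/5))*(-910) = (-765 + (-1058 - 460 + 3*I*√5/5))*(-910) = (-765 + (-1518 + 3*I*√5/5))*(-910) = (-2283 + 3*I*√5/5)*(-910) = 2077530 - 546*I*√5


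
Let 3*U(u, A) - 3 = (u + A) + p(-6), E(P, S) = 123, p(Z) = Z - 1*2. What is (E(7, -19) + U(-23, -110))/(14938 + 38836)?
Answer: 11/7682 ≈ 0.0014319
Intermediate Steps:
p(Z) = -2 + Z (p(Z) = Z - 2 = -2 + Z)
U(u, A) = -5/3 + A/3 + u/3 (U(u, A) = 1 + ((u + A) + (-2 - 6))/3 = 1 + ((A + u) - 8)/3 = 1 + (-8 + A + u)/3 = 1 + (-8/3 + A/3 + u/3) = -5/3 + A/3 + u/3)
(E(7, -19) + U(-23, -110))/(14938 + 38836) = (123 + (-5/3 + (⅓)*(-110) + (⅓)*(-23)))/(14938 + 38836) = (123 + (-5/3 - 110/3 - 23/3))/53774 = (123 - 46)*(1/53774) = 77*(1/53774) = 11/7682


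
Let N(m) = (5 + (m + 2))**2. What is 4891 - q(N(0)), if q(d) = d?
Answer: 4842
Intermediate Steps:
N(m) = (7 + m)**2 (N(m) = (5 + (2 + m))**2 = (7 + m)**2)
4891 - q(N(0)) = 4891 - (7 + 0)**2 = 4891 - 1*7**2 = 4891 - 1*49 = 4891 - 49 = 4842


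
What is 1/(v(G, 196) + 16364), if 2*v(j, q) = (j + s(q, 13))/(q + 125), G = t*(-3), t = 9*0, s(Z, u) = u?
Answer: 642/10505701 ≈ 6.1110e-5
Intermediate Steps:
t = 0
G = 0 (G = 0*(-3) = 0)
v(j, q) = (13 + j)/(2*(125 + q)) (v(j, q) = ((j + 13)/(q + 125))/2 = ((13 + j)/(125 + q))/2 = (13 + j)/(2*(125 + q)))
1/(v(G, 196) + 16364) = 1/((13 + 0)/(2*(125 + 196)) + 16364) = 1/((1/2)*13/321 + 16364) = 1/((1/2)*(1/321)*13 + 16364) = 1/(13/642 + 16364) = 1/(10505701/642) = 642/10505701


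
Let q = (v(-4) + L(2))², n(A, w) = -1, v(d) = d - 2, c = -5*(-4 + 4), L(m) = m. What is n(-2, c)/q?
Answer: -1/16 ≈ -0.062500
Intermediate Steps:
c = 0 (c = -5*0 = 0)
v(d) = -2 + d
q = 16 (q = ((-2 - 4) + 2)² = (-6 + 2)² = (-4)² = 16)
n(-2, c)/q = -1/16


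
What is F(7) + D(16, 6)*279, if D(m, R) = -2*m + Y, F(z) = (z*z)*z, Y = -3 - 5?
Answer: -10817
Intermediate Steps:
Y = -8
F(z) = z**3 (F(z) = z**2*z = z**3)
D(m, R) = -8 - 2*m (D(m, R) = -2*m - 8 = -8 - 2*m)
F(7) + D(16, 6)*279 = 7**3 + (-8 - 2*16)*279 = 343 + (-8 - 32)*279 = 343 - 40*279 = 343 - 11160 = -10817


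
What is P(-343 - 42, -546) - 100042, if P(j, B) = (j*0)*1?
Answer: -100042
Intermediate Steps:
P(j, B) = 0 (P(j, B) = 0*1 = 0)
P(-343 - 42, -546) - 100042 = 0 - 100042 = -100042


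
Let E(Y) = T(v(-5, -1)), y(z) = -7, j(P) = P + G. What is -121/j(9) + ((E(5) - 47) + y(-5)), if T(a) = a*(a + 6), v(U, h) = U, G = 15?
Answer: -1537/24 ≈ -64.042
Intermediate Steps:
j(P) = 15 + P (j(P) = P + 15 = 15 + P)
T(a) = a*(6 + a)
E(Y) = -5 (E(Y) = -5*(6 - 5) = -5*1 = -5)
-121/j(9) + ((E(5) - 47) + y(-5)) = -121/(15 + 9) + ((-5 - 47) - 7) = -121/24 + (-52 - 7) = -121*1/24 - 59 = -121/24 - 59 = -1537/24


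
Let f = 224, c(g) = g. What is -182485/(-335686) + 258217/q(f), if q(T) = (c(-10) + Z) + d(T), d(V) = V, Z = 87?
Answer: 86734759847/101041486 ≈ 858.41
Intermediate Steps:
q(T) = 77 + T (q(T) = (-10 + 87) + T = 77 + T)
-182485/(-335686) + 258217/q(f) = -182485/(-335686) + 258217/(77 + 224) = -182485*(-1/335686) + 258217/301 = 182485/335686 + 258217*(1/301) = 182485/335686 + 258217/301 = 86734759847/101041486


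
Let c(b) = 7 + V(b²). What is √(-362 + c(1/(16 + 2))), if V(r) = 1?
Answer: I*√354 ≈ 18.815*I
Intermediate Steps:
c(b) = 8 (c(b) = 7 + 1 = 8)
√(-362 + c(1/(16 + 2))) = √(-362 + 8) = √(-354) = I*√354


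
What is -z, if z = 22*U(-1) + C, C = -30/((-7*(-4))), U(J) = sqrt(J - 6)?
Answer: 15/14 - 22*I*sqrt(7) ≈ 1.0714 - 58.207*I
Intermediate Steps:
U(J) = sqrt(-6 + J)
C = -15/14 (C = -30/28 = -30*1/28 = -15/14 ≈ -1.0714)
z = -15/14 + 22*I*sqrt(7) (z = 22*sqrt(-6 - 1) - 15/14 = 22*sqrt(-7) - 15/14 = 22*(I*sqrt(7)) - 15/14 = 22*I*sqrt(7) - 15/14 = -15/14 + 22*I*sqrt(7) ≈ -1.0714 + 58.207*I)
-z = -(-15/14 + 22*I*sqrt(7)) = 15/14 - 22*I*sqrt(7)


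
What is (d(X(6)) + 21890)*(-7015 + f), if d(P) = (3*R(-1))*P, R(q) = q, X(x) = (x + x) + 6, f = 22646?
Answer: 341318516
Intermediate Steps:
X(x) = 6 + 2*x (X(x) = 2*x + 6 = 6 + 2*x)
d(P) = -3*P (d(P) = (3*(-1))*P = -3*P)
(d(X(6)) + 21890)*(-7015 + f) = (-3*(6 + 2*6) + 21890)*(-7015 + 22646) = (-3*(6 + 12) + 21890)*15631 = (-3*18 + 21890)*15631 = (-54 + 21890)*15631 = 21836*15631 = 341318516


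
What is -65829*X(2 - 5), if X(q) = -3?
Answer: 197487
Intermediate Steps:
-65829*X(2 - 5) = -65829*(-3) = 197487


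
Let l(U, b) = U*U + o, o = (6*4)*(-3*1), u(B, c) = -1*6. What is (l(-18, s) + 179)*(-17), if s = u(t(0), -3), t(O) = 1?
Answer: -7327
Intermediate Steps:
u(B, c) = -6
o = -72 (o = 24*(-3) = -72)
s = -6
l(U, b) = -72 + U**2 (l(U, b) = U*U - 72 = U**2 - 72 = -72 + U**2)
(l(-18, s) + 179)*(-17) = ((-72 + (-18)**2) + 179)*(-17) = ((-72 + 324) + 179)*(-17) = (252 + 179)*(-17) = 431*(-17) = -7327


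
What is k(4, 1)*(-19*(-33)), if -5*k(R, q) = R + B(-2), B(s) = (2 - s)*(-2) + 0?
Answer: 2508/5 ≈ 501.60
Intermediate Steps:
B(s) = -4 + 2*s (B(s) = (-4 + 2*s) + 0 = -4 + 2*s)
k(R, q) = 8/5 - R/5 (k(R, q) = -(R + (-4 + 2*(-2)))/5 = -(R + (-4 - 4))/5 = -(R - 8)/5 = -(-8 + R)/5 = 8/5 - R/5)
k(4, 1)*(-19*(-33)) = (8/5 - 1/5*4)*(-19*(-33)) = (8/5 - 4/5)*627 = (4/5)*627 = 2508/5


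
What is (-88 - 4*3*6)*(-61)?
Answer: 9760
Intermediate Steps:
(-88 - 4*3*6)*(-61) = (-88 - 12*6)*(-61) = (-88 - 72)*(-61) = -160*(-61) = 9760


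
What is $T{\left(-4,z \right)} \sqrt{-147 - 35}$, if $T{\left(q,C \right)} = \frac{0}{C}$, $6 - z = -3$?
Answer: $0$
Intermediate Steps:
$z = 9$ ($z = 6 - -3 = 6 + 3 = 9$)
$T{\left(q,C \right)} = 0$
$T{\left(-4,z \right)} \sqrt{-147 - 35} = 0 \sqrt{-147 - 35} = 0 \sqrt{-182} = 0 i \sqrt{182} = 0$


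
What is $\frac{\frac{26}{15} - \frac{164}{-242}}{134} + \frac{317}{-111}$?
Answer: $- \frac{4256213}{1499795} \approx -2.8379$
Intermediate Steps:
$\frac{\frac{26}{15} - \frac{164}{-242}}{134} + \frac{317}{-111} = \left(26 \cdot \frac{1}{15} - - \frac{82}{121}\right) \frac{1}{134} + 317 \left(- \frac{1}{111}\right) = \left(\frac{26}{15} + \frac{82}{121}\right) \frac{1}{134} - \frac{317}{111} = \frac{4376}{1815} \cdot \frac{1}{134} - \frac{317}{111} = \frac{2188}{121605} - \frac{317}{111} = - \frac{4256213}{1499795}$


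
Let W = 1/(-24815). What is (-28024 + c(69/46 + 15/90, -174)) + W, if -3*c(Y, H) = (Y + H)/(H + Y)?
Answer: -2086271498/74445 ≈ -28024.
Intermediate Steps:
c(Y, H) = -⅓ (c(Y, H) = -(Y + H)/(3*(H + Y)) = -(H + Y)/(3*(H + Y)) = -⅓*1 = -⅓)
W = -1/24815 ≈ -4.0298e-5
(-28024 + c(69/46 + 15/90, -174)) + W = (-28024 - ⅓) - 1/24815 = -84073/3 - 1/24815 = -2086271498/74445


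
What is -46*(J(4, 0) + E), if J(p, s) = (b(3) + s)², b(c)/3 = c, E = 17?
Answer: -4508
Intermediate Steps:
b(c) = 3*c
J(p, s) = (9 + s)² (J(p, s) = (3*3 + s)² = (9 + s)²)
-46*(J(4, 0) + E) = -46*((9 + 0)² + 17) = -46*(9² + 17) = -46*(81 + 17) = -46*98 = -4508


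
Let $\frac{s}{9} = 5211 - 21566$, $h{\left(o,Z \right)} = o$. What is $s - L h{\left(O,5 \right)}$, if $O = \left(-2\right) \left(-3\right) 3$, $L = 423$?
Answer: $-154809$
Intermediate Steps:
$O = 18$ ($O = 6 \cdot 3 = 18$)
$s = -147195$ ($s = 9 \left(5211 - 21566\right) = 9 \left(-16355\right) = -147195$)
$s - L h{\left(O,5 \right)} = -147195 - 423 \cdot 18 = -147195 - 7614 = -154809$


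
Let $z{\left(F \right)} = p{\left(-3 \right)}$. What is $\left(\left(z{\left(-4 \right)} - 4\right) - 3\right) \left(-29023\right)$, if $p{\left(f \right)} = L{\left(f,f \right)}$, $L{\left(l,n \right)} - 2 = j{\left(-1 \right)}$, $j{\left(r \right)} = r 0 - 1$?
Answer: $174138$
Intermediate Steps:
$j{\left(r \right)} = -1$ ($j{\left(r \right)} = 0 - 1 = -1$)
$L{\left(l,n \right)} = 1$ ($L{\left(l,n \right)} = 2 - 1 = 1$)
$p{\left(f \right)} = 1$
$z{\left(F \right)} = 1$
$\left(\left(z{\left(-4 \right)} - 4\right) - 3\right) \left(-29023\right) = \left(\left(1 - 4\right) - 3\right) \left(-29023\right) = \left(-3 - 3\right) \left(-29023\right) = \left(-6\right) \left(-29023\right) = 174138$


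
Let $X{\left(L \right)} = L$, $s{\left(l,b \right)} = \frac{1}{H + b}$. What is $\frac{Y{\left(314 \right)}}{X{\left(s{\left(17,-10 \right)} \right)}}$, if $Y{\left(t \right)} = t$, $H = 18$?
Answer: $2512$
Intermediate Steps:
$s{\left(l,b \right)} = \frac{1}{18 + b}$
$\frac{Y{\left(314 \right)}}{X{\left(s{\left(17,-10 \right)} \right)}} = \frac{314}{\frac{1}{18 - 10}} = \frac{314}{\frac{1}{8}} = 314 \frac{1}{\frac{1}{8}} = 314 \cdot 8 = 2512$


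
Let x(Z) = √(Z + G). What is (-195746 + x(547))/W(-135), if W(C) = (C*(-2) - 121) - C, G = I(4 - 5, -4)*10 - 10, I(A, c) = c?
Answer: -97873/142 + √497/284 ≈ -689.17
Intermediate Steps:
G = -50 (G = -4*10 - 10 = -40 - 10 = -50)
x(Z) = √(-50 + Z) (x(Z) = √(Z - 50) = √(-50 + Z))
W(C) = -121 - 3*C (W(C) = (-2*C - 121) - C = (-121 - 2*C) - C = -121 - 3*C)
(-195746 + x(547))/W(-135) = (-195746 + √(-50 + 547))/(-121 - 3*(-135)) = (-195746 + √497)/(-121 + 405) = (-195746 + √497)/284 = (-195746 + √497)*(1/284) = -97873/142 + √497/284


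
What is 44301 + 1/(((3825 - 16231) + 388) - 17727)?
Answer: 1317733244/29745 ≈ 44301.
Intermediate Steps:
44301 + 1/(((3825 - 16231) + 388) - 17727) = 44301 + 1/((-12406 + 388) - 17727) = 44301 + 1/(-12018 - 17727) = 44301 + 1/(-29745) = 44301 - 1/29745 = 1317733244/29745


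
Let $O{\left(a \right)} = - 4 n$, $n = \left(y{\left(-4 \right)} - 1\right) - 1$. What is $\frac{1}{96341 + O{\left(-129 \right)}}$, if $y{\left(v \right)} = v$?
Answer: $\frac{1}{96365} \approx 1.0377 \cdot 10^{-5}$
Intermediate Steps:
$n = -6$ ($n = \left(-4 - 1\right) - 1 = -5 - 1 = -6$)
$O{\left(a \right)} = 24$ ($O{\left(a \right)} = \left(-4\right) \left(-6\right) = 24$)
$\frac{1}{96341 + O{\left(-129 \right)}} = \frac{1}{96341 + 24} = \frac{1}{96365}$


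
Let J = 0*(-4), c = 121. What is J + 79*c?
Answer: 9559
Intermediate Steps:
J = 0
J + 79*c = 0 + 79*121 = 0 + 9559 = 9559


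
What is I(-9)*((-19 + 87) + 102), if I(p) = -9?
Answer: -1530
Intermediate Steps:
I(-9)*((-19 + 87) + 102) = -9*((-19 + 87) + 102) = -9*(68 + 102) = -9*170 = -1530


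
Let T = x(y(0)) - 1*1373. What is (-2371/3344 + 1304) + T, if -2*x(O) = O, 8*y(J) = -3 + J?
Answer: -14530/209 ≈ -69.521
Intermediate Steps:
y(J) = -3/8 + J/8 (y(J) = (-3 + J)/8 = -3/8 + J/8)
x(O) = -O/2
T = -21965/16 (T = -(-3/8 + (⅛)*0)/2 - 1*1373 = -(-3/8 + 0)/2 - 1373 = -½*(-3/8) - 1373 = 3/16 - 1373 = -21965/16 ≈ -1372.8)
(-2371/3344 + 1304) + T = (-2371/3344 + 1304) - 21965/16 = 4358205/3344 - 21965/16 = -14530/209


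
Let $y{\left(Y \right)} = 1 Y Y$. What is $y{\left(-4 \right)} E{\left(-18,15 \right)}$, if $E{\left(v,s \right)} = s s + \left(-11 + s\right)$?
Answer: $3664$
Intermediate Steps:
$y{\left(Y \right)} = Y^{2}$ ($y{\left(Y \right)} = Y Y = Y^{2}$)
$E{\left(v,s \right)} = -11 + s + s^{2}$ ($E{\left(v,s \right)} = s^{2} + \left(-11 + s\right) = -11 + s + s^{2}$)
$y{\left(-4 \right)} E{\left(-18,15 \right)} = \left(-4\right)^{2} \left(-11 + 15 + 15^{2}\right) = 16 \left(-11 + 15 + 225\right) = 16 \cdot 229 = 3664$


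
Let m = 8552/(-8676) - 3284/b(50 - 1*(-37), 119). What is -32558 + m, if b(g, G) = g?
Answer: -2050367092/62901 ≈ -32597.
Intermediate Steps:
m = -2436334/62901 (m = 8552/(-8676) - 3284/(50 - 1*(-37)) = 8552*(-1/8676) - 3284/(50 + 37) = -2138/2169 - 3284/87 = -2436334/62901 ≈ -38.733)
-32558 + m = -32558 - 2436334/62901 = -2050367092/62901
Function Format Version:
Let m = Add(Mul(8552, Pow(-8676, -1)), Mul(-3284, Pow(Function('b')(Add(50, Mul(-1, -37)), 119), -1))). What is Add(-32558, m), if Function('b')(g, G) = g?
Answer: Rational(-2050367092, 62901) ≈ -32597.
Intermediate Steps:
m = Rational(-2436334, 62901) (m = Add(Mul(8552, Pow(-8676, -1)), Mul(-3284, Pow(Add(50, Mul(-1, -37)), -1))) = Add(Mul(8552, Rational(-1, 8676)), Mul(-3284, Pow(Add(50, 37), -1))) = Add(Rational(-2138, 2169), Mul(-3284, Pow(87, -1))) = Add(Rational(-2138, 2169), Mul(-3284, Rational(1, 87))) = Add(Rational(-2138, 2169), Rational(-3284, 87)) = Rational(-2436334, 62901) ≈ -38.733)
Add(-32558, m) = Add(-32558, Rational(-2436334, 62901)) = Rational(-2050367092, 62901)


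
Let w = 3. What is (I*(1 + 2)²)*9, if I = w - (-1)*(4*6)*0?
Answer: 243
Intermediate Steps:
I = 3 (I = 3 - (-1)*(4*6)*0 = 3 - (-1)*24*0 = 3 - (-1)*0 = 3 - 1*0 = 3 + 0 = 3)
(I*(1 + 2)²)*9 = (3*(1 + 2)²)*9 = (3*3²)*9 = (3*9)*9 = 27*9 = 243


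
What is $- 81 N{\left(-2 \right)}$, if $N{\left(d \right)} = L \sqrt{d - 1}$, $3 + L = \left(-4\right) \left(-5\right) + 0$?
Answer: $- 1377 i \sqrt{3} \approx - 2385.0 i$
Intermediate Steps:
$L = 17$ ($L = -3 + \left(\left(-4\right) \left(-5\right) + 0\right) = -3 + \left(20 + 0\right) = -3 + 20 = 17$)
$N{\left(d \right)} = 17 \sqrt{-1 + d}$ ($N{\left(d \right)} = 17 \sqrt{d - 1} = 17 \sqrt{-1 + d}$)
$- 81 N{\left(-2 \right)} = - 81 \cdot 17 \sqrt{-1 - 2} = - 81 \cdot 17 \sqrt{-3} = - 81 \cdot 17 i \sqrt{3} = - 1377 i \sqrt{3}$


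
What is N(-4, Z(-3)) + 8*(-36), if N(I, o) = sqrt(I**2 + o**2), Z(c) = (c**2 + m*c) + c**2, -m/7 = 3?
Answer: -288 + sqrt(6577) ≈ -206.90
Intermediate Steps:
m = -21 (m = -7*3 = -21)
Z(c) = -21*c + 2*c**2 (Z(c) = (c**2 - 21*c) + c**2 = -21*c + 2*c**2)
N(-4, Z(-3)) + 8*(-36) = sqrt((-4)**2 + (-3*(-21 + 2*(-3)))**2) + 8*(-36) = sqrt(16 + (-3*(-21 - 6))**2) - 288 = sqrt(16 + (-3*(-27))**2) - 288 = sqrt(16 + 81**2) - 288 = sqrt(16 + 6561) - 288 = sqrt(6577) - 288 = -288 + sqrt(6577)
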